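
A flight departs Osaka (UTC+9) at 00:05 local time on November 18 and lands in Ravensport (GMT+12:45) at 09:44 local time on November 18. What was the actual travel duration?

Ravensport is 3:45 ahead of Osaka.
Clock-face elapsed time (ignoring zones) is 9 hours 39 minutes.
Actual elapsed = 9 hours 39 minutes − 3:45 = 5 hours 54 minutes.

5 hours 54 minutes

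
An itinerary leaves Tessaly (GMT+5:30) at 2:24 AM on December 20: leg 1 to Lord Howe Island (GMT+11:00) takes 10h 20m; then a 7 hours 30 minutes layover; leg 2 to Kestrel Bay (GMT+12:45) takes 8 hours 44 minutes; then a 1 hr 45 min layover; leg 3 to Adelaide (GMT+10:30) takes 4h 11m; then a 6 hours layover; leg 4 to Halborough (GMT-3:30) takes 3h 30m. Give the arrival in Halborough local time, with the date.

11:24 AM on December 21

Convert departure to UTC: 2:24 AM − 5:30 = 8:54 PM UTC on Dec 19.
Add 10 hours 20 minutes leg 1 → 7:14 AM UTC (Dec 20).
Add 7 hours 30 minutes layover in Lord Howe Island → 2:44 PM UTC.
Add 8 hours and 44 minutes leg 2 → 11:28 PM UTC.
Add 1 hour and 45 minutes layover in Kestrel Bay → 1:13 AM UTC (Dec 21).
Add 4 hours and 11 minutes leg 3 → 5:24 AM UTC.
Add 6 hours layover in Adelaide → 11:24 AM UTC.
Add 3 hours 30 minutes leg 4 → 2:54 PM UTC.
Halborough is UTC−3:30, so local arrival = 2:54 PM − 3:30 = 11:24 AM on Dec 21.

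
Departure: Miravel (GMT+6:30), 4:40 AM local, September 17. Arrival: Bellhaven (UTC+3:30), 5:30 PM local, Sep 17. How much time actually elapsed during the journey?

Departure in UTC: 4:40 AM − 6:30 = 10:10 PM on Sep 16.
Arrival in UTC: 5:30 PM − 3:30 = 2:00 PM on Sep 17.
Elapsed = 2:00 PM − 10:10 PM (+1 day) = 15 hours 50 minutes.

15 hours 50 minutes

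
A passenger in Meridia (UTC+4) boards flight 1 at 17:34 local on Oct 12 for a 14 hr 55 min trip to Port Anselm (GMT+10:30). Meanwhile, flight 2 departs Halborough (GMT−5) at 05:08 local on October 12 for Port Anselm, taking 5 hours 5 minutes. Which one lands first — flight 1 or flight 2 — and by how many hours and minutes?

Flight 1 in UTC: 17:34 − 4:00 = 13:34 on Oct 12.
+14 hours and 55 minutes → arrive 04:29 UTC on Oct 13.
Flight 2 in UTC: 05:08 + 5:00 = 10:08 on Oct 12.
+5 hours 5 minutes → arrive 15:13 UTC on Oct 12.
Flight 2 lands earlier by 13 hours 16 minutes.

the second, by 13 hours 16 minutes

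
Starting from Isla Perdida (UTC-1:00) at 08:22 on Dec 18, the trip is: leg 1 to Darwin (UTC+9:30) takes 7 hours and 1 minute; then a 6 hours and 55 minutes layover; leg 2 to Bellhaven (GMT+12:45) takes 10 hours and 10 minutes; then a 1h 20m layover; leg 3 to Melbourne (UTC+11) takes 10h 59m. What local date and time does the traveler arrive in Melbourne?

08:47 on December 20

Convert departure to UTC: 08:22 + 1:00 = 09:22 UTC on Dec 18.
Add 7 hours and 1 minute leg 1 → 16:23 UTC.
Add 6 hours 55 minutes layover in Darwin → 23:18 UTC.
Add 10 hours and 10 minutes leg 2 → 09:28 UTC (Dec 19).
Add 1 hour 20 minutes layover in Bellhaven → 10:48 UTC.
Add 10 hours and 59 minutes leg 3 → 21:47 UTC.
Melbourne is UTC+11:00, so local arrival = 21:47 + 11:00 = 08:47 on Dec 20.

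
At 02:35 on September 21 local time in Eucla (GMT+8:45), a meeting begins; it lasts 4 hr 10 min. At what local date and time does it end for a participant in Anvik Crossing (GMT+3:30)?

01:30 on Sep 21

Convert start to UTC: 02:35 − 8:45 = 17:50 UTC on Sep 20.
Add 4 hours 10 minutes duration → 22:00 UTC.
Anvik Crossing is UTC+3:30, so local end time = 22:00 + 3:30 = 01:30 on Sep 21.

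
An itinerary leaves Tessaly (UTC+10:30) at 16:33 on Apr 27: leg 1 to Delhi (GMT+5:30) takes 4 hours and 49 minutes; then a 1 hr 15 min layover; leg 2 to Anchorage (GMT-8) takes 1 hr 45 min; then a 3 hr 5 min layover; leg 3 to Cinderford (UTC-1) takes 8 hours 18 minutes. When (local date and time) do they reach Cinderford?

Convert departure to UTC: 16:33 − 10:30 = 06:03 UTC on Apr 27.
Add 4 hours and 49 minutes leg 1 → 10:52 UTC.
Add 1 hour and 15 minutes layover in Delhi → 12:07 UTC.
Add 1 hour 45 minutes leg 2 → 13:52 UTC.
Add 3 hours and 5 minutes layover in Anchorage → 16:57 UTC.
Add 8 hours and 18 minutes leg 3 → 01:15 UTC (Apr 28).
Cinderford is UTC−1:00, so local arrival = 01:15 − 1:00 = 00:15 on Apr 28.

00:15 on April 28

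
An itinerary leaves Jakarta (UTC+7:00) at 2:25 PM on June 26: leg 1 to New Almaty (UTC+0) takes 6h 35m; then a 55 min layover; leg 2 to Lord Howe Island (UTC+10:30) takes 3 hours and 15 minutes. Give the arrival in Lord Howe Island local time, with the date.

4:40 AM on June 27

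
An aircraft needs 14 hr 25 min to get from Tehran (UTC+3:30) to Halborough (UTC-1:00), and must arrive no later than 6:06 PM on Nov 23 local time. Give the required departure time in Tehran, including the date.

Target arrival in UTC: 6:06 PM + 1:00 = 7:06 PM on Nov 23.
Subtract 14 hours 25 minutes → departure 4:41 AM UTC on Nov 23.
Tehran is UTC+3:30: 4:41 AM + 3:30 = 8:11 AM on Nov 23.

8:11 AM on November 23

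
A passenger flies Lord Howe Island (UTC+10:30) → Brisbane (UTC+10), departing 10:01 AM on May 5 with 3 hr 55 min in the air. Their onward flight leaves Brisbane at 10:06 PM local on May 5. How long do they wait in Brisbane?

Convert departure to UTC: 10:01 AM − 10:30 = 11:31 PM UTC on May 4.
Add 3 hours 55 minutes flight time → 3:26 AM UTC (May 5).
Brisbane is UTC+10:00, so local arrival = 3:26 AM + 10:00 = 1:26 PM on May 5.
Layover = 10:06 PM − 1:26 PM = 8 hours 40 minutes.

8 hours 40 minutes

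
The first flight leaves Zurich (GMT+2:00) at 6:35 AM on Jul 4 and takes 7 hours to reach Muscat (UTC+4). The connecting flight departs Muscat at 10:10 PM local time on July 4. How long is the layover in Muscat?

Convert departure to UTC: 6:35 AM − 2:00 = 4:35 AM UTC on Jul 4.
Add 7 hours flight time → 11:35 AM UTC.
Muscat is UTC+4:00, so local arrival = 11:35 AM + 4:00 = 3:35 PM on Jul 4.
Layover = 10:10 PM − 3:35 PM = 6 hours 35 minutes.

6 hours 35 minutes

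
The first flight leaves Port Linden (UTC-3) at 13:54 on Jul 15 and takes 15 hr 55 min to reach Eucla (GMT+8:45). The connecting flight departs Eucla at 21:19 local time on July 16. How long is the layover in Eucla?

3 hours 45 minutes

Convert departure to UTC: 13:54 + 3:00 = 16:54 UTC on Jul 15.
Add 15 hours 55 minutes flight time → 08:49 UTC (Jul 16).
Eucla is UTC+8:45, so local arrival = 08:49 + 8:45 = 17:34 on Jul 16.
Layover = 21:19 − 17:34 = 3 hours 45 minutes.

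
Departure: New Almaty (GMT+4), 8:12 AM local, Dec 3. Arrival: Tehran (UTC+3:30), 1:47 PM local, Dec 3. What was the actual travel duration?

6 hours 5 minutes

Departure in UTC: 8:12 AM − 4:00 = 4:12 AM on Dec 3.
Arrival in UTC: 1:47 PM − 3:30 = 10:17 AM on Dec 3.
Elapsed = 10:17 AM − 4:12 AM = 6 hours 5 minutes.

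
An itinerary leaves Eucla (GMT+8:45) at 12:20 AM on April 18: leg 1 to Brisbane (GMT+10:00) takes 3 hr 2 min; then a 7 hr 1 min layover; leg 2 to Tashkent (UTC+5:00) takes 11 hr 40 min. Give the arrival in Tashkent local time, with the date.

6:18 PM on April 18

Convert departure to UTC: 12:20 AM − 8:45 = 3:35 PM UTC on Apr 17.
Add 3 hours 2 minutes leg 1 → 6:37 PM UTC.
Add 7 hours and 1 minute layover in Brisbane → 1:38 AM UTC (Apr 18).
Add 11 hours and 40 minutes leg 2 → 1:18 PM UTC.
Tashkent is UTC+5:00, so local arrival = 1:18 PM + 5:00 = 6:18 PM on Apr 18.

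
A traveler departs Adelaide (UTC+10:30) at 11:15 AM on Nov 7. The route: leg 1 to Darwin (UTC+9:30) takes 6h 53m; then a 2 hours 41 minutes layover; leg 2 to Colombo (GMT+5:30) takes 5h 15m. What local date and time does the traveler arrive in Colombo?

9:04 PM on Nov 7

Convert departure to UTC: 11:15 AM − 10:30 = 12:45 AM UTC on Nov 7.
Add 6 hours 53 minutes leg 1 → 7:38 AM UTC.
Add 2 hours 41 minutes layover in Darwin → 10:19 AM UTC.
Add 5 hours 15 minutes leg 2 → 3:34 PM UTC.
Colombo is UTC+5:30, so local arrival = 3:34 PM + 5:30 = 9:04 PM on Nov 7.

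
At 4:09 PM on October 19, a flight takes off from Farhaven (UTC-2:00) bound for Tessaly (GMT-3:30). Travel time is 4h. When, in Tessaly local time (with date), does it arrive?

6:39 PM on October 19

Convert departure to UTC: 4:09 PM + 2:00 = 6:09 PM UTC on Oct 19.
Add 4 hours travel time → 10:09 PM UTC.
Tessaly is UTC−3:30, so local arrival = 10:09 PM − 3:30 = 6:39 PM on Oct 19.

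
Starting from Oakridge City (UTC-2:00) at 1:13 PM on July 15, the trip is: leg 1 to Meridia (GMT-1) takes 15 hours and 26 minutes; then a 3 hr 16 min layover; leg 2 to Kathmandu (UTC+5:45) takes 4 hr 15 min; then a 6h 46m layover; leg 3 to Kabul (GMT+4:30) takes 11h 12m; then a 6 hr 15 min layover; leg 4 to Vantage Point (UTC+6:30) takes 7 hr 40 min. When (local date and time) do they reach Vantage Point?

Convert departure to UTC: 1:13 PM + 2:00 = 3:13 PM UTC on Jul 15.
Add 15 hours 26 minutes leg 1 → 6:39 AM UTC (Jul 16).
Add 3 hours and 16 minutes layover in Meridia → 9:55 AM UTC.
Add 4 hours and 15 minutes leg 2 → 2:10 PM UTC.
Add 6 hours and 46 minutes layover in Kathmandu → 8:56 PM UTC.
Add 11 hours and 12 minutes leg 3 → 8:08 AM UTC (Jul 17).
Add 6 hours and 15 minutes layover in Kabul → 2:23 PM UTC.
Add 7 hours and 40 minutes leg 4 → 10:03 PM UTC.
Vantage Point is UTC+6:30, so local arrival = 10:03 PM + 6:30 = 4:33 AM on Jul 18.

4:33 AM on Jul 18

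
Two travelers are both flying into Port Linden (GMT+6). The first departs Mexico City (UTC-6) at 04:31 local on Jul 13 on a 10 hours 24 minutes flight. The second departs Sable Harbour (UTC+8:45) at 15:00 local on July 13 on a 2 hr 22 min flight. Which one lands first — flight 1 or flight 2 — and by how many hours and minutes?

the second, by 12 hours 18 minutes

Flight 1 in UTC: 04:31 + 6:00 = 10:31 on Jul 13.
+10 hours and 24 minutes → arrive 20:55 UTC on Jul 13.
Flight 2 in UTC: 15:00 − 8:45 = 06:15 on Jul 13.
+2 hours 22 minutes → arrive 08:37 UTC on Jul 13.
Flight 2 lands earlier by 12 hours 18 minutes.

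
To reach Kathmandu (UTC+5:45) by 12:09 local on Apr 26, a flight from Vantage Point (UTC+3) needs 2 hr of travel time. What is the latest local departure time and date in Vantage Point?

07:24 on April 26

Target arrival in UTC: 12:09 − 5:45 = 06:24 on Apr 26.
Subtract 2 hours → departure 04:24 UTC on Apr 26.
Vantage Point is UTC+3:00: 04:24 + 3:00 = 07:24 on Apr 26.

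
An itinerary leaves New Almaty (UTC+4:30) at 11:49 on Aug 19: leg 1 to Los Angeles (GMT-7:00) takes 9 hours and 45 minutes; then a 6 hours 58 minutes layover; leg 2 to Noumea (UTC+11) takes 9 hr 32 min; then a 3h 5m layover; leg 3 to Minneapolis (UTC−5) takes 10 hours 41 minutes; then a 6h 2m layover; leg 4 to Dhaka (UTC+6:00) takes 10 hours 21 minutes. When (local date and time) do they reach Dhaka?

Convert departure to UTC: 11:49 − 4:30 = 07:19 UTC on Aug 19.
Add 9 hours and 45 minutes leg 1 → 17:04 UTC.
Add 6 hours 58 minutes layover in Los Angeles → 00:02 UTC (Aug 20).
Add 9 hours 32 minutes leg 2 → 09:34 UTC.
Add 3 hours and 5 minutes layover in Noumea → 12:39 UTC.
Add 10 hours and 41 minutes leg 3 → 23:20 UTC.
Add 6 hours 2 minutes layover in Minneapolis → 05:22 UTC (Aug 21).
Add 10 hours 21 minutes leg 4 → 15:43 UTC.
Dhaka is UTC+6:00, so local arrival = 15:43 + 6:00 = 21:43 on Aug 21.

21:43 on August 21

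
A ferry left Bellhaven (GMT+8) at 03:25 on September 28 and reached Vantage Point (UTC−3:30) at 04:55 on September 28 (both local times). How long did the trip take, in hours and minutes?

Vantage Point is 11:30 behind Bellhaven.
Clock-face elapsed time (ignoring zones) is 1 hour 30 minutes.
Actual elapsed = 1 hour 30 minutes + 11:30 = 13 hours.

13 hours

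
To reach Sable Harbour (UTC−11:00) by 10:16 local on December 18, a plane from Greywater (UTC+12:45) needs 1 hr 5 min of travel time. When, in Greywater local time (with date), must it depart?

08:56 on December 19

Target arrival in UTC: 10:16 + 11:00 = 21:16 on Dec 18.
Subtract 1 hour 5 minutes → departure 20:11 UTC on Dec 18.
Greywater is UTC+12:45: 20:11 + 12:45 = 08:56 on Dec 19.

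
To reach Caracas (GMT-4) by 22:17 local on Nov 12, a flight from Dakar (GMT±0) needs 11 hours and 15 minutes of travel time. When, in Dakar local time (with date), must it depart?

Target arrival in UTC: 22:17 + 4:00 = 02:17 on Nov 13.
Subtract 11 hours and 15 minutes → departure 15:02 UTC on Nov 12.
Dakar is UTC+0, so departure is 15:02 on Nov 12.

15:02 on November 12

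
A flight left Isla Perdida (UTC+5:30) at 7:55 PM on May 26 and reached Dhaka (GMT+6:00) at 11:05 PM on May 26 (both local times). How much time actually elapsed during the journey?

Departure in UTC: 7:55 PM − 5:30 = 2:25 PM on May 26.
Arrival in UTC: 11:05 PM − 6:00 = 5:05 PM on May 26.
Elapsed = 5:05 PM − 2:25 PM = 2 hours 40 minutes.

2 hours 40 minutes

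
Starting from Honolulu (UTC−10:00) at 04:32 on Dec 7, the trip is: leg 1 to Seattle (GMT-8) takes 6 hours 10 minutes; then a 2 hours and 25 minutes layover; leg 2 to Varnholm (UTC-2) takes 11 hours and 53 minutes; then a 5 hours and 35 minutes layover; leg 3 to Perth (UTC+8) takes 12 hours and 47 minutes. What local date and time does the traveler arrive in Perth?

Convert departure to UTC: 04:32 + 10:00 = 14:32 UTC on Dec 7.
Add 6 hours 10 minutes leg 1 → 20:42 UTC.
Add 2 hours and 25 minutes layover in Seattle → 23:07 UTC.
Add 11 hours 53 minutes leg 2 → 11:00 UTC (Dec 8).
Add 5 hours and 35 minutes layover in Varnholm → 16:35 UTC.
Add 12 hours and 47 minutes leg 3 → 05:22 UTC (Dec 9).
Perth is UTC+8:00, so local arrival = 05:22 + 8:00 = 13:22 on Dec 9.

13:22 on December 9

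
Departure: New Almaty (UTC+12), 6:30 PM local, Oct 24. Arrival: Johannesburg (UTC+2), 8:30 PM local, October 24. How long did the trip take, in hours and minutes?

12 hours

Departure in UTC: 6:30 PM − 12:00 = 6:30 AM on Oct 24.
Arrival in UTC: 8:30 PM − 2:00 = 6:30 PM on Oct 24.
Elapsed = 6:30 PM − 6:30 AM = 12 hours.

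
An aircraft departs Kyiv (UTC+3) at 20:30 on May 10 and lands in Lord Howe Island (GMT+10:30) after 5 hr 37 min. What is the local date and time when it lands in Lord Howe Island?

09:37 on May 11

Convert departure to UTC: 20:30 − 3:00 = 17:30 UTC on May 10.
Add 5 hours 37 minutes travel time → 23:07 UTC.
Lord Howe Island is UTC+10:30, so local arrival = 23:07 + 10:30 = 09:37 on May 11.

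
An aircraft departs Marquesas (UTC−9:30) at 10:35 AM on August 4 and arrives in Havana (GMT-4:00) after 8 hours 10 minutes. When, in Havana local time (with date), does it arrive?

Convert departure to UTC: 10:35 AM + 9:30 = 8:05 PM UTC on Aug 4.
Add 8 hours 10 minutes travel time → 4:15 AM UTC (Aug 5).
Havana is UTC−4:00, so local arrival = 4:15 AM − 4:00 = 12:15 AM on Aug 5.

12:15 AM on August 5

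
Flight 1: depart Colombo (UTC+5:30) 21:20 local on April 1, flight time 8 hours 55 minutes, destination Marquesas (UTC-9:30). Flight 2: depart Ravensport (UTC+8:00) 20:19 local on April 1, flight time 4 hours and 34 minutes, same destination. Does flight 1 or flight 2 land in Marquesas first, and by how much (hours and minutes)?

Flight 1 in UTC: 21:20 − 5:30 = 15:50 on Apr 1.
+8 hours and 55 minutes → arrive 00:45 UTC on Apr 2.
Flight 2 in UTC: 20:19 − 8:00 = 12:19 on Apr 1.
+4 hours 34 minutes → arrive 16:53 UTC on Apr 1.
Flight 2 lands earlier by 7 hours 52 minutes.

the second, by 7 hours 52 minutes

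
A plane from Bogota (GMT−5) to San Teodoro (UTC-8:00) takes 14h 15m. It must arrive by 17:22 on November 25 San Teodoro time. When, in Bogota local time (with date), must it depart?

Target arrival in UTC: 17:22 + 8:00 = 01:22 on Nov 26.
Subtract 14 hours and 15 minutes → departure 11:07 UTC on Nov 25.
Bogota is UTC−5:00: 11:07 − 5:00 = 06:07 on Nov 25.

06:07 on Nov 25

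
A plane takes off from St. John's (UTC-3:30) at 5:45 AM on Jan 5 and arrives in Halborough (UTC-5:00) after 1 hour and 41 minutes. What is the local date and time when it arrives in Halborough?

Convert departure to UTC: 5:45 AM + 3:30 = 9:15 AM UTC on Jan 5.
Add 1 hour and 41 minutes travel time → 10:56 AM UTC.
Halborough is UTC−5:00, so local arrival = 10:56 AM − 5:00 = 5:56 AM on Jan 5.

5:56 AM on January 5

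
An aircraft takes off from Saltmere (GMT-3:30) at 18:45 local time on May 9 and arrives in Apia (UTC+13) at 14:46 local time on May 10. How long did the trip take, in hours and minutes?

Departure in UTC: 18:45 + 3:30 = 22:15 on May 9.
Arrival in UTC: 14:46 − 13:00 = 01:46 on May 10.
Elapsed = 01:46 − 22:15 (+1 day) = 3 hours 31 minutes.

3 hours 31 minutes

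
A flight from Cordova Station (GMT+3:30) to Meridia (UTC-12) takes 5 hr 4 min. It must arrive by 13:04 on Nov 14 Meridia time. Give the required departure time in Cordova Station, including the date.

Target arrival in UTC: 13:04 + 12:00 = 01:04 on Nov 15.
Subtract 5 hours 4 minutes → departure 20:00 UTC on Nov 14.
Cordova Station is UTC+3:30: 20:00 + 3:30 = 23:30 on Nov 14.

23:30 on November 14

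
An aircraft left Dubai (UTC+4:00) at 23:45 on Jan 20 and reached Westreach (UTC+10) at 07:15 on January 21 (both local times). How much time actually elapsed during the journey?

1 hour 30 minutes

Westreach is 6:00 ahead of Dubai.
Clock-face elapsed time (ignoring zones) is 7 hours 30 minutes.
Actual elapsed = 7 hours 30 minutes − 6:00 = 1 hour 30 minutes.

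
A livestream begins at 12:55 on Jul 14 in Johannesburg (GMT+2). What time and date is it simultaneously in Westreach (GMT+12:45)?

In UTC: 12:55 − 2:00 = 10:55 on Jul 14.
Westreach is UTC+12:45: 10:55 + 12:45 = 23:40 on Jul 14.

23:40 on Jul 14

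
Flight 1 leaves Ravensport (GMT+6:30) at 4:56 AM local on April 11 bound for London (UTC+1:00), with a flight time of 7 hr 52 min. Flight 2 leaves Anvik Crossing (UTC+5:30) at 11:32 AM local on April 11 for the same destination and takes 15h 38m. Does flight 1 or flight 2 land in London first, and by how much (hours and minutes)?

the first, by 15 hours 22 minutes

Flight 1 in UTC: 4:56 AM − 6:30 = 10:26 PM on Apr 10.
+7 hours 52 minutes → arrive 6:18 AM UTC on Apr 11.
Flight 2 in UTC: 11:32 AM − 5:30 = 6:02 AM on Apr 11.
+15 hours and 38 minutes → arrive 9:40 PM UTC on Apr 11.
Flight 1 lands earlier by 15 hours 22 minutes.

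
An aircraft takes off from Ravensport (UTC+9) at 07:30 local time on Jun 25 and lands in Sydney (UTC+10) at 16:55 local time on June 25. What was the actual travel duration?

8 hours 25 minutes

Departure in UTC: 07:30 − 9:00 = 22:30 on Jun 24.
Arrival in UTC: 16:55 − 10:00 = 06:55 on Jun 25.
Elapsed = 06:55 − 22:30 (+1 day) = 8 hours 25 minutes.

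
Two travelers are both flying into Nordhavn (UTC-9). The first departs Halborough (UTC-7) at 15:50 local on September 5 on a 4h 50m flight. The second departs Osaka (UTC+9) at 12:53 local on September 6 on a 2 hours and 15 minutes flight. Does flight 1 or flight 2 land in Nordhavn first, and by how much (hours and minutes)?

the first, by 2 hours 28 minutes

Flight 1 in UTC: 15:50 + 7:00 = 22:50 on Sep 5.
+4 hours 50 minutes → arrive 03:40 UTC on Sep 6.
Flight 2 in UTC: 12:53 − 9:00 = 03:53 on Sep 6.
+2 hours 15 minutes → arrive 06:08 UTC on Sep 6.
Flight 1 lands earlier by 2 hours 28 minutes.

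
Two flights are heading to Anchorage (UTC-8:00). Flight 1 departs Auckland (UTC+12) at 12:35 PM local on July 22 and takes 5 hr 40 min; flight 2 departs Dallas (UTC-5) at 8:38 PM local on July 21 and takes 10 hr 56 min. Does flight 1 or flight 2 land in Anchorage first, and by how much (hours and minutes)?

Flight 1 in UTC: 12:35 PM − 12:00 = 12:35 AM on Jul 22.
+5 hours 40 minutes → arrive 6:15 AM UTC on Jul 22.
Flight 2 in UTC: 8:38 PM + 5:00 = 1:38 AM on Jul 22.
+10 hours 56 minutes → arrive 12:34 PM UTC on Jul 22.
Flight 1 lands earlier by 6 hours 19 minutes.

the first, by 6 hours 19 minutes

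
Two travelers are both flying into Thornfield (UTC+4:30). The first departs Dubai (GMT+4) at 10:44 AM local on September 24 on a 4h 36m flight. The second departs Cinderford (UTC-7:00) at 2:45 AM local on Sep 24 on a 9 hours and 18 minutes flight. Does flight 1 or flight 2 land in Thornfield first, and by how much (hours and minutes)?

the first, by 7 hours 43 minutes

Flight 1 in UTC: 10:44 AM − 4:00 = 6:44 AM on Sep 24.
+4 hours 36 minutes → arrive 11:20 AM UTC on Sep 24.
Flight 2 in UTC: 2:45 AM + 7:00 = 9:45 AM on Sep 24.
+9 hours 18 minutes → arrive 7:03 PM UTC on Sep 24.
Flight 1 lands earlier by 7 hours 43 minutes.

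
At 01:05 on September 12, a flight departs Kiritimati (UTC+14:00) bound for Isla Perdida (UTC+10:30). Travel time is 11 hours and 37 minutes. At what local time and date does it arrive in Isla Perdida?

Isla Perdida is 3:30 behind Kiritimati.
After 11 hours and 37 minutes it is 12:42 in Kiritimati.
Shift by the zone difference: 12:42 − 3:30 = 09:12 on Sep 12 in Isla Perdida.

09:12 on September 12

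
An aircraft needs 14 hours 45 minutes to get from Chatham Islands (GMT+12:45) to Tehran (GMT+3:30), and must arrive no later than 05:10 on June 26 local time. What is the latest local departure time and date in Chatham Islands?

23:40 on June 25

Target arrival in UTC: 05:10 − 3:30 = 01:40 on Jun 26.
Subtract 14 hours and 45 minutes → departure 10:55 UTC on Jun 25.
Chatham Islands is UTC+12:45: 10:55 + 12:45 = 23:40 on Jun 25.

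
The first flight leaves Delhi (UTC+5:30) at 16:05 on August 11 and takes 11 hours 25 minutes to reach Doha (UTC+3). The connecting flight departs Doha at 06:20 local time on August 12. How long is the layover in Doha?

Convert departure to UTC: 16:05 − 5:30 = 10:35 UTC on Aug 11.
Add 11 hours and 25 minutes flight time → 22:00 UTC.
Doha is UTC+3:00, so local arrival = 22:00 + 3:00 = 01:00 on Aug 12.
Layover = 06:20 − 01:00 = 5 hours 20 minutes.

5 hours 20 minutes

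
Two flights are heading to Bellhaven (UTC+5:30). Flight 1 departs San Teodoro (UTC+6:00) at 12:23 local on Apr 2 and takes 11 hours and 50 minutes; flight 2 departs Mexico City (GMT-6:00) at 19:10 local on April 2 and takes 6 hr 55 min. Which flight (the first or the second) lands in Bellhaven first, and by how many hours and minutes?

the first, by 13 hours 52 minutes

Flight 1 in UTC: 12:23 − 6:00 = 06:23 on Apr 2.
+11 hours and 50 minutes → arrive 18:13 UTC on Apr 2.
Flight 2 in UTC: 19:10 + 6:00 = 01:10 on Apr 3.
+6 hours 55 minutes → arrive 08:05 UTC on Apr 3.
Flight 1 lands earlier by 13 hours 52 minutes.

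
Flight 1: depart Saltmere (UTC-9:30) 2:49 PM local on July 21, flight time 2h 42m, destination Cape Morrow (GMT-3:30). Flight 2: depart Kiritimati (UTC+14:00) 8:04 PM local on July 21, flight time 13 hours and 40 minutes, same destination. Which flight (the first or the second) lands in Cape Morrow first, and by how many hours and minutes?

Flight 1 in UTC: 2:49 PM + 9:30 = 12:19 AM on Jul 22.
+2 hours and 42 minutes → arrive 3:01 AM UTC on Jul 22.
Flight 2 in UTC: 8:04 PM − 14:00 = 6:04 AM on Jul 21.
+13 hours and 40 minutes → arrive 7:44 PM UTC on Jul 21.
Flight 2 lands earlier by 7 hours 17 minutes.

the second, by 7 hours 17 minutes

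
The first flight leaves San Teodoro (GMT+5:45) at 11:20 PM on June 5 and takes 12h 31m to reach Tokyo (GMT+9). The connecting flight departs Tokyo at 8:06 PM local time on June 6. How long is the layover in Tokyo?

5 hours

Convert departure to UTC: 11:20 PM − 5:45 = 5:35 PM UTC on Jun 5.
Add 12 hours 31 minutes flight time → 6:06 AM UTC (Jun 6).
Tokyo is UTC+9:00, so local arrival = 6:06 AM + 9:00 = 3:06 PM on Jun 6.
Layover = 8:06 PM − 3:06 PM = 5 hours.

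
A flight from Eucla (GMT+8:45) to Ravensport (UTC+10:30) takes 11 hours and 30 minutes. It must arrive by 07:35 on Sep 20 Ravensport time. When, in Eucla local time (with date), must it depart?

Target arrival in UTC: 07:35 − 10:30 = 21:05 on Sep 19.
Subtract 11 hours and 30 minutes → departure 09:35 UTC on Sep 19.
Eucla is UTC+8:45: 09:35 + 8:45 = 18:20 on Sep 19.

18:20 on Sep 19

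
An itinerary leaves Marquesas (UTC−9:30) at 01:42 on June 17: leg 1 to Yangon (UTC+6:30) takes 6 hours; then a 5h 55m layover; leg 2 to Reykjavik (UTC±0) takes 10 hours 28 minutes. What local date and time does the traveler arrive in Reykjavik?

Convert departure to UTC: 01:42 + 9:30 = 11:12 UTC on Jun 17.
Add 6 hours leg 1 → 17:12 UTC.
Add 5 hours 55 minutes layover in Yangon → 23:07 UTC.
Add 10 hours and 28 minutes leg 2 → 09:35 UTC (Jun 18).
Reykjavik is UTC+0, so local arrival is the same: 09:35 on Jun 18.

09:35 on Jun 18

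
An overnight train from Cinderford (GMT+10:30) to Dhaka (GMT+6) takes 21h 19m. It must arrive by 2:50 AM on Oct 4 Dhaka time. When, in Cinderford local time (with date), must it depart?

Target arrival in UTC: 2:50 AM − 6:00 = 8:50 PM on Oct 3.
Subtract 21 hours 19 minutes → departure 11:31 PM UTC on Oct 2.
Cinderford is UTC+10:30: 11:31 PM + 10:30 = 10:01 AM on Oct 3.

10:01 AM on Oct 3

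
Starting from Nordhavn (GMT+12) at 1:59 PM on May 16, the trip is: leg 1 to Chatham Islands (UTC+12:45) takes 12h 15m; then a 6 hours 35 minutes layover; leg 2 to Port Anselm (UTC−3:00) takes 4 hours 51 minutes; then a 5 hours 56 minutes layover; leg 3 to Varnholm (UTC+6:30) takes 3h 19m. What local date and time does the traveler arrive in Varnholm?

Convert departure to UTC: 1:59 PM − 12:00 = 1:59 AM UTC on May 16.
Add 12 hours and 15 minutes leg 1 → 2:14 PM UTC.
Add 6 hours and 35 minutes layover in Chatham Islands → 8:49 PM UTC.
Add 4 hours 51 minutes leg 2 → 1:40 AM UTC (May 17).
Add 5 hours and 56 minutes layover in Port Anselm → 7:36 AM UTC.
Add 3 hours and 19 minutes leg 3 → 10:55 AM UTC.
Varnholm is UTC+6:30, so local arrival = 10:55 AM + 6:30 = 5:25 PM on May 17.

5:25 PM on May 17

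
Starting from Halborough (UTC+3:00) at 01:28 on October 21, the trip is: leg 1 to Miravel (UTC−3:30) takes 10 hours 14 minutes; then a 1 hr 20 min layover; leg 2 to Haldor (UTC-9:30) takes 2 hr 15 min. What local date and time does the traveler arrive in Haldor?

02:47 on October 21

Convert departure to UTC: 01:28 − 3:00 = 22:28 UTC on Oct 20.
Add 10 hours and 14 minutes leg 1 → 08:42 UTC (Oct 21).
Add 1 hour 20 minutes layover in Miravel → 10:02 UTC.
Add 2 hours 15 minutes leg 2 → 12:17 UTC.
Haldor is UTC−9:30, so local arrival = 12:17 − 9:30 = 02:47 on Oct 21.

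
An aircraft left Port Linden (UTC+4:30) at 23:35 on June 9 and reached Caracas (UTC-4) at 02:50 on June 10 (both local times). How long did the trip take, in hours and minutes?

11 hours 45 minutes

Caracas is 8:30 behind Port Linden.
Clock-face elapsed time (ignoring zones) is 3 hours 15 minutes.
Actual elapsed = 3 hours 15 minutes + 8:30 = 11 hours 45 minutes.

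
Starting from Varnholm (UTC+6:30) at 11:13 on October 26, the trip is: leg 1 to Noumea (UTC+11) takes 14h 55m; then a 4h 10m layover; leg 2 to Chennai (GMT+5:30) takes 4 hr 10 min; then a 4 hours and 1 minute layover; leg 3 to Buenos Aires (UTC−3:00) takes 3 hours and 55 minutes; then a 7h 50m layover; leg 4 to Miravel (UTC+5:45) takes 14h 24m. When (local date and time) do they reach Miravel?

15:53 on October 28

Convert departure to UTC: 11:13 − 6:30 = 04:43 UTC on Oct 26.
Add 14 hours and 55 minutes leg 1 → 19:38 UTC.
Add 4 hours 10 minutes layover in Noumea → 23:48 UTC.
Add 4 hours and 10 minutes leg 2 → 03:58 UTC (Oct 27).
Add 4 hours and 1 minute layover in Chennai → 07:59 UTC.
Add 3 hours 55 minutes leg 3 → 11:54 UTC.
Add 7 hours 50 minutes layover in Buenos Aires → 19:44 UTC.
Add 14 hours 24 minutes leg 4 → 10:08 UTC (Oct 28).
Miravel is UTC+5:45, so local arrival = 10:08 + 5:45 = 15:53 on Oct 28.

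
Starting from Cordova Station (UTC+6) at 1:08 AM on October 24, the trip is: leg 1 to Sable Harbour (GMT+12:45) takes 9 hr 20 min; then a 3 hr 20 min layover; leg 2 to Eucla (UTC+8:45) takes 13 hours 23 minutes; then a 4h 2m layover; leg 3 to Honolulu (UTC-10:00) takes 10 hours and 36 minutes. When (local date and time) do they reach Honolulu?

Convert departure to UTC: 1:08 AM − 6:00 = 7:08 PM UTC on Oct 23.
Add 9 hours and 20 minutes leg 1 → 4:28 AM UTC (Oct 24).
Add 3 hours and 20 minutes layover in Sable Harbour → 7:48 AM UTC.
Add 13 hours and 23 minutes leg 2 → 9:11 PM UTC.
Add 4 hours 2 minutes layover in Eucla → 1:13 AM UTC (Oct 25).
Add 10 hours 36 minutes leg 3 → 11:49 AM UTC.
Honolulu is UTC−10:00, so local arrival = 11:49 AM − 10:00 = 1:49 AM on Oct 25.

1:49 AM on October 25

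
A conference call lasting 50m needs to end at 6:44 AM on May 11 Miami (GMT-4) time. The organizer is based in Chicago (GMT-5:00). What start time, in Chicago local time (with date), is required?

4:54 AM on May 11

Target end time in UTC: 6:44 AM + 4:00 = 10:44 AM on May 11.
Subtract 50 minutes → start 9:54 AM UTC on May 11.
Chicago is UTC−5:00: 9:54 AM − 5:00 = 4:54 AM on May 11.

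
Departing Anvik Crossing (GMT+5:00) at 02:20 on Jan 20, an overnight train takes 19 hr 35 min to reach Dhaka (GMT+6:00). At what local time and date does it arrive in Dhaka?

22:55 on January 20

Convert departure to UTC: 02:20 − 5:00 = 21:20 UTC on Jan 19.
Add 19 hours and 35 minutes travel time → 16:55 UTC (Jan 20).
Dhaka is UTC+6:00, so local arrival = 16:55 + 6:00 = 22:55 on Jan 20.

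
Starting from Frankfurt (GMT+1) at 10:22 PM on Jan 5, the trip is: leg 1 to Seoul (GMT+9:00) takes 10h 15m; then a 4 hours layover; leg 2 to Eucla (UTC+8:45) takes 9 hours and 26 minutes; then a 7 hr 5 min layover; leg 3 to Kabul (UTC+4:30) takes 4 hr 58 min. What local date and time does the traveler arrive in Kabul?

1:36 PM on Jan 7

Convert departure to UTC: 10:22 PM − 1:00 = 9:22 PM UTC on Jan 5.
Add 10 hours 15 minutes leg 1 → 7:37 AM UTC (Jan 6).
Add 4 hours layover in Seoul → 11:37 AM UTC.
Add 9 hours and 26 minutes leg 2 → 9:03 PM UTC.
Add 7 hours 5 minutes layover in Eucla → 4:08 AM UTC (Jan 7).
Add 4 hours and 58 minutes leg 3 → 9:06 AM UTC.
Kabul is UTC+4:30, so local arrival = 9:06 AM + 4:30 = 1:36 PM on Jan 7.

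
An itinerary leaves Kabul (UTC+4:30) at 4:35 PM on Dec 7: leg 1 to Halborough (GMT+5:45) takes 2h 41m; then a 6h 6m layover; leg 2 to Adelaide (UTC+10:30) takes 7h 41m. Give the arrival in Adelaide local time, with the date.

3:03 PM on Dec 8

Convert departure to UTC: 4:35 PM − 4:30 = 12:05 PM UTC on Dec 7.
Add 2 hours and 41 minutes leg 1 → 2:46 PM UTC.
Add 6 hours 6 minutes layover in Halborough → 8:52 PM UTC.
Add 7 hours 41 minutes leg 2 → 4:33 AM UTC (Dec 8).
Adelaide is UTC+10:30, so local arrival = 4:33 AM + 10:30 = 3:03 PM on Dec 8.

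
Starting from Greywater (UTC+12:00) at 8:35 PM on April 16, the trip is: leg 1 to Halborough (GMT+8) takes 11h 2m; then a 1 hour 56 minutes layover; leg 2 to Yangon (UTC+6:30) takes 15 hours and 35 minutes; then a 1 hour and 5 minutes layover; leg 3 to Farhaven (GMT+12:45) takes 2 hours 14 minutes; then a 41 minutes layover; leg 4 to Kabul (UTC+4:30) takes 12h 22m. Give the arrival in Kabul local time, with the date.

Convert departure to UTC: 8:35 PM − 12:00 = 8:35 AM UTC on Apr 16.
Add 11 hours 2 minutes leg 1 → 7:37 PM UTC.
Add 1 hour 56 minutes layover in Halborough → 9:33 PM UTC.
Add 15 hours 35 minutes leg 2 → 1:08 PM UTC (Apr 17).
Add 1 hour and 5 minutes layover in Yangon → 2:13 PM UTC.
Add 2 hours and 14 minutes leg 3 → 4:27 PM UTC.
Add 41 minutes layover in Farhaven → 5:08 PM UTC.
Add 12 hours and 22 minutes leg 4 → 5:30 AM UTC (Apr 18).
Kabul is UTC+4:30, so local arrival = 5:30 AM + 4:30 = 10:00 AM on Apr 18.

10:00 AM on April 18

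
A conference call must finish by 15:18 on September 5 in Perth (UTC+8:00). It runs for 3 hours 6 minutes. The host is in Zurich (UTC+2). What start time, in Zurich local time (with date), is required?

06:12 on September 5

Target end time in UTC: 15:18 − 8:00 = 07:18 on Sep 5.
Subtract 3 hours and 6 minutes → start 04:12 UTC on Sep 5.
Zurich is UTC+2:00: 04:12 + 2:00 = 06:12 on Sep 5.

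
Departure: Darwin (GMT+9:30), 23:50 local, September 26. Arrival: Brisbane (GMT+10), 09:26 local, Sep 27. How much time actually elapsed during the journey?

9 hours 6 minutes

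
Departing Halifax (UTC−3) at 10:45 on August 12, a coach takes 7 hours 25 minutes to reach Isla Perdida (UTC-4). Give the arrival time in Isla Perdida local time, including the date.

17:10 on Aug 12

Isla Perdida is 1:00 behind Halifax.
After 7 hours and 25 minutes it is 18:10 in Halifax.
Shift by the zone difference: 18:10 − 1:00 = 17:10 on Aug 12 in Isla Perdida.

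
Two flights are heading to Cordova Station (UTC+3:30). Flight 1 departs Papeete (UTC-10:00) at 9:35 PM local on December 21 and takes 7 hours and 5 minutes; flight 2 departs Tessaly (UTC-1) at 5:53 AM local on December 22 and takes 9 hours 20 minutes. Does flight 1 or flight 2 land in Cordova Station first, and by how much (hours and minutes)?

Flight 1 in UTC: 9:35 PM + 10:00 = 7:35 AM on Dec 22.
+7 hours 5 minutes → arrive 2:40 PM UTC on Dec 22.
Flight 2 in UTC: 5:53 AM + 1:00 = 6:53 AM on Dec 22.
+9 hours 20 minutes → arrive 4:13 PM UTC on Dec 22.
Flight 1 lands earlier by 1 hour 33 minutes.

the first, by 1 hour 33 minutes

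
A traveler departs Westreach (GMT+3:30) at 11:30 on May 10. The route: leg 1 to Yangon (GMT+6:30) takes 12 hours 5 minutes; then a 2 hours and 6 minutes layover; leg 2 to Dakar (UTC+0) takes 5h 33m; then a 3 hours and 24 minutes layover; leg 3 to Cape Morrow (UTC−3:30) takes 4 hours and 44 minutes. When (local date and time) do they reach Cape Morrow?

08:22 on May 11

Convert departure to UTC: 11:30 − 3:30 = 08:00 UTC on May 10.
Add 12 hours 5 minutes leg 1 → 20:05 UTC.
Add 2 hours 6 minutes layover in Yangon → 22:11 UTC.
Add 5 hours 33 minutes leg 2 → 03:44 UTC (May 11).
Add 3 hours and 24 minutes layover in Dakar → 07:08 UTC.
Add 4 hours 44 minutes leg 3 → 11:52 UTC.
Cape Morrow is UTC−3:30, so local arrival = 11:52 − 3:30 = 08:22 on May 11.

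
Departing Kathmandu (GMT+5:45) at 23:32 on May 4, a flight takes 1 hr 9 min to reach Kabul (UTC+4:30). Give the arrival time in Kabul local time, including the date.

23:26 on May 4

Kabul is 1:15 behind Kathmandu.
After 1 hour and 9 minutes it is 00:41 (May 5) in Kathmandu.
Shift by the zone difference: 00:41 − 1:15 = 23:26 on May 4 in Kabul.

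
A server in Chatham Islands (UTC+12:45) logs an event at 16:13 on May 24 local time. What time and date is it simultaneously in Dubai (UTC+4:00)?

Dubai is 8:45 behind Chatham Islands.
Shift by the zone difference: 16:13 − 8:45 = 07:28 on May 24 in Dubai.

07:28 on May 24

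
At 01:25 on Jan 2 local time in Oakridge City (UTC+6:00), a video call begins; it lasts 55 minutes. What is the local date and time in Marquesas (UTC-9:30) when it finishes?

Convert start to UTC: 01:25 − 6:00 = 19:25 UTC on Jan 1.
Add 55 minutes duration → 20:20 UTC.
Marquesas is UTC−9:30, so local end time = 20:20 − 9:30 = 10:50 on Jan 1.

10:50 on January 1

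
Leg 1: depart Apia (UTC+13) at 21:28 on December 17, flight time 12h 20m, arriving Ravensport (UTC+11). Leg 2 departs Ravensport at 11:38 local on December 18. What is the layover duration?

Convert departure to UTC: 21:28 − 13:00 = 08:28 UTC on Dec 17.
Add 12 hours 20 minutes flight time → 20:48 UTC.
Ravensport is UTC+11:00, so local arrival = 20:48 + 11:00 = 07:48 on Dec 18.
Layover = 11:38 − 07:48 = 3 hours 50 minutes.

3 hours 50 minutes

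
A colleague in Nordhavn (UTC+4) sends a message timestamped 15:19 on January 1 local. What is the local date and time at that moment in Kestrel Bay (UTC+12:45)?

In UTC: 15:19 − 4:00 = 11:19 on Jan 1.
Kestrel Bay is UTC+12:45: 11:19 + 12:45 = 00:04 on Jan 2.

00:04 on January 2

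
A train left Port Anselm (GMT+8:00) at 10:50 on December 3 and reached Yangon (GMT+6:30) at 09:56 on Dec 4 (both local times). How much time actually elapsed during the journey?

Departure in UTC: 10:50 − 8:00 = 02:50 on Dec 3.
Arrival in UTC: 09:56 − 6:30 = 03:26 on Dec 4.
Elapsed = 03:26 − 02:50 (+1 day) = 24 hours 36 minutes.

24 hours 36 minutes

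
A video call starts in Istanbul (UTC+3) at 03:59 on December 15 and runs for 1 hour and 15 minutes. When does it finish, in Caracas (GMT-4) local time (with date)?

22:14 on December 14

Convert start to UTC: 03:59 − 3:00 = 00:59 UTC on Dec 15.
Add 1 hour 15 minutes duration → 02:14 UTC.
Caracas is UTC−4:00, so local end time = 02:14 − 4:00 = 22:14 on Dec 14.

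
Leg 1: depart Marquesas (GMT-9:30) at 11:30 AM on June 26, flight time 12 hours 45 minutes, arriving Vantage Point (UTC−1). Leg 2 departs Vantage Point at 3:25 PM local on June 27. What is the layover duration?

Convert departure to UTC: 11:30 AM + 9:30 = 9:00 PM UTC on Jun 26.
Add 12 hours and 45 minutes flight time → 9:45 AM UTC (Jun 27).
Vantage Point is UTC−1:00, so local arrival = 9:45 AM − 1:00 = 8:45 AM on Jun 27.
Layover = 3:25 PM − 8:45 AM = 6 hours 40 minutes.

6 hours 40 minutes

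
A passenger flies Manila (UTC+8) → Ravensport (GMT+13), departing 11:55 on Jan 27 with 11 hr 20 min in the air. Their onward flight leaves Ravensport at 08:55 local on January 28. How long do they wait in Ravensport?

4 hours 40 minutes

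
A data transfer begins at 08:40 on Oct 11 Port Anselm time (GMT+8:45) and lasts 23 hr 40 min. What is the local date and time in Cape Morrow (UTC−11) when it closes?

Convert start to UTC: 08:40 − 8:45 = 23:55 UTC on Oct 10.
Add 23 hours and 40 minutes duration → 23:35 UTC (Oct 11).
Cape Morrow is UTC−11:00, so local end time = 23:35 − 11:00 = 12:35 on Oct 11.

12:35 on October 11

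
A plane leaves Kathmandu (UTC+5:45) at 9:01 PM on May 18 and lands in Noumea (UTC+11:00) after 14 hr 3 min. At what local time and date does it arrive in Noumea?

Noumea is 5:15 ahead of Kathmandu.
After 14 hours and 3 minutes it is 11:04 AM (May 19) in Kathmandu.
Shift by the zone difference: 11:04 AM + 5:15 = 4:19 PM on May 19 in Noumea.

4:19 PM on May 19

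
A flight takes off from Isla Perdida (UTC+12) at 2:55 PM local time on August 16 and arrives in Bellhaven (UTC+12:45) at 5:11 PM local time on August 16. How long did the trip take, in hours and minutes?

Departure in UTC: 2:55 PM − 12:00 = 2:55 AM on Aug 16.
Arrival in UTC: 5:11 PM − 12:45 = 4:26 AM on Aug 16.
Elapsed = 4:26 AM − 2:55 AM = 1 hour 31 minutes.

1 hour 31 minutes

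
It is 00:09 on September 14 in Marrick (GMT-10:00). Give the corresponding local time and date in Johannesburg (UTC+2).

12:09 on September 14

Johannesburg is 12:00 ahead of Marrick.
Shift by the zone difference: 00:09 + 12:00 = 12:09 on Sep 14 in Johannesburg.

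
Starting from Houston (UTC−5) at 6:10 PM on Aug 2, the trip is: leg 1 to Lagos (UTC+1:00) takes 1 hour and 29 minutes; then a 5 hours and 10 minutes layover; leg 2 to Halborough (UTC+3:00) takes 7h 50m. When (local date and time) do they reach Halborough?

Convert departure to UTC: 6:10 PM + 5:00 = 11:10 PM UTC on Aug 2.
Add 1 hour and 29 minutes leg 1 → 12:39 AM UTC (Aug 3).
Add 5 hours 10 minutes layover in Lagos → 5:49 AM UTC.
Add 7 hours and 50 minutes leg 2 → 1:39 PM UTC.
Halborough is UTC+3:00, so local arrival = 1:39 PM + 3:00 = 4:39 PM on Aug 3.

4:39 PM on Aug 3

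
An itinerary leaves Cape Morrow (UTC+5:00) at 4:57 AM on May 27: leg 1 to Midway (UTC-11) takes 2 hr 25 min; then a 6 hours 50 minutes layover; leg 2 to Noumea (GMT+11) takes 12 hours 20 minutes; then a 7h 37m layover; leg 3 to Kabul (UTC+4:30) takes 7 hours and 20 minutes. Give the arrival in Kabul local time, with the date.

Convert departure to UTC: 4:57 AM − 5:00 = 11:57 PM UTC on May 26.
Add 2 hours 25 minutes leg 1 → 2:22 AM UTC (May 27).
Add 6 hours and 50 minutes layover in Midway → 9:12 AM UTC.
Add 12 hours and 20 minutes leg 2 → 9:32 PM UTC.
Add 7 hours 37 minutes layover in Noumea → 5:09 AM UTC (May 28).
Add 7 hours 20 minutes leg 3 → 12:29 PM UTC.
Kabul is UTC+4:30, so local arrival = 12:29 PM + 4:30 = 4:59 PM on May 28.

4:59 PM on May 28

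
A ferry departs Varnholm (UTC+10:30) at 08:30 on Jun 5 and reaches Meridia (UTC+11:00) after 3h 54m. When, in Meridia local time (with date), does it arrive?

Convert departure to UTC: 08:30 − 10:30 = 22:00 UTC on Jun 4.
Add 3 hours and 54 minutes travel time → 01:54 UTC (Jun 5).
Meridia is UTC+11:00, so local arrival = 01:54 + 11:00 = 12:54 on Jun 5.

12:54 on June 5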